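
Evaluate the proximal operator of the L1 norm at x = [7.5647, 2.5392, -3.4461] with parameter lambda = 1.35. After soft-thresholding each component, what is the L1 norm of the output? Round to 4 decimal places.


Soft-thresholding with lambda = 1.35:
prox(7.5647) = sign(7.5647)*max(|7.5647| - 1.35, 0) = 6.2147
prox(2.5392) = sign(2.5392)*max(|2.5392| - 1.35, 0) = 1.1892
prox(-3.4461) = sign(-3.4461)*max(|-3.4461| - 1.35, 0) = -2.0961
prox(x) = [6.2147, 1.1892, -2.0961]
||prox(x)||_1 = 6.2147 + 1.1892 + 2.0961 = 9.5


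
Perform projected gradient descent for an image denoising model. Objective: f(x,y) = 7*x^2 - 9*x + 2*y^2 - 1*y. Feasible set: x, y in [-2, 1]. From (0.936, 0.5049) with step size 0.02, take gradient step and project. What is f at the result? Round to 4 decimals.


Step 1: Compute gradient at (0.936, 0.5049).
grad_x = 2*7*0.936 - 9 = 4.104
grad_y = 2*2*0.5049 - 1 = 1.0196
Step 2: Gradient step.
x_raw = 0.936 - 0.02*4.104 = 0.8539
y_raw = 0.5049 - 0.02*1.0196 = 0.4845
Step 3: Project onto [-2, 1].
x_proj = clip(0.8539) = 0.8539
y_proj = clip(0.4845) = 0.4845
Step 4: Evaluate f.
f(0.8539, 0.4845) = -2.596


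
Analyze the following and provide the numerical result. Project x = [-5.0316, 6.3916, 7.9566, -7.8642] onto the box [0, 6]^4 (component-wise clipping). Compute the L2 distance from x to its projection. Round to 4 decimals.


Project each component onto [0, 6].
clip(-5.0316) = 0.0, clip(6.3916) = 6.0, clip(7.9566) = 6.0, clip(-7.8642) = 0.0
Projection = [0.0, 6.0, 6.0, 0.0]
Squared diffs: [25.317, 0.1534, 3.8283, 61.8456]
Distance = sqrt(91.1443) = 9.547


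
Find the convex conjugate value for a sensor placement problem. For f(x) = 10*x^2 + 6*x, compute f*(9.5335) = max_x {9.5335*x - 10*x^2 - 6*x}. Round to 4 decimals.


f*(y) = sup_x {y*x - a*x^2 - b*x} = sup_x {(y-b)*x - a*x^2}
FOC: (y - b) - 2a*x = 0 => x* = (y - b)/(2a)
x* = (9.5335 - 6)/(2*10) = 0.1767
f*(9.5335) = (y-b)^2/(4a) = (9.5335 - 6)^2/(4*10)
= 12.4856/40 = 0.3121


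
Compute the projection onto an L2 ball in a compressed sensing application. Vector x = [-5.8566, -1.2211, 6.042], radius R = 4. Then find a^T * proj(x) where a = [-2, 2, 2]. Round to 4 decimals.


Step 1: Compute ||x|| (intermediates to 6 decimals).
||x|| = sqrt((-5.8566)^2 + (-1.2211)^2 + 6.042^2) = 8.502741
Step 2: Project.
Since ||x|| > R, scale = R/||x|| = 4/8.502741 = 0.470437, proj(x) = scale * x
proj(x) = [-2.755161, -0.574451, 2.84238]
Step 3: Dot product.
a^T * proj(x) = -2*(-2.755161) + 2*(-0.574451) + 2*2.84238 = 10.0462


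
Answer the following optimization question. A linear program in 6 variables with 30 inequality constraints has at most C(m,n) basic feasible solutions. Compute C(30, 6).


Each vertex corresponds to some choice of n active constraints out of m, so the number of vertices is at most C(m, n) = m! / (n!(m-n)!).
m = 30, n = 6
Numerator: 30 * 29 * 28 * 27 * 26 * 25
Denominator: 6! = 720
C(30, 6) = 593775


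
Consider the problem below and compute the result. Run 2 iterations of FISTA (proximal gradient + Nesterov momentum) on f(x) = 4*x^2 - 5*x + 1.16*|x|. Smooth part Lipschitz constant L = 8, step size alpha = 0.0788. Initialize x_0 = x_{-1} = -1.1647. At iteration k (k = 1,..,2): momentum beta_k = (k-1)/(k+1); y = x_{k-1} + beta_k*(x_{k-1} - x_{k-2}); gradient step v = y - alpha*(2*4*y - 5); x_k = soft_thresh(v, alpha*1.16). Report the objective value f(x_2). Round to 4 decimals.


FISTA on f(x) = 4*x^2 - 5*x + 1.16*|x|
L = 8, alpha = 0.0788
Iteration 1: beta = 0.0, y = -1.1647 + 0.0*(-1.1647 + 1.1647) = -1.1647
  grad(y) = -14.3176, v = y - alpha*grad = -0.0365
  prox(v) = soft_thresh(-0.0365, 0.0914) = 0.0
Iteration 2: beta = 0.3333, y = 0.0 + 0.3333*(0.0 + 1.1647) = 0.3882
  grad(y) = -1.8941, v = y - alpha*grad = 0.5375
  prox(v) = soft_thresh(0.5375, 0.0914) = 0.4461
f(x_2) = 4*0.4461^2 - 5*0.4461 + 1.16*|0.4461| = -0.917


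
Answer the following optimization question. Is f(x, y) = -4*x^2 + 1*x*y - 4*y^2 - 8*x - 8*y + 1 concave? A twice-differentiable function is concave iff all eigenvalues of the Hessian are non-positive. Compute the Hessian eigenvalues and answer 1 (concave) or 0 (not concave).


The Hessian of f(x,y) = -4*x^2 + 1*x*y - 4*y^2 - 8*x - 8*y + 1 is:
H = [[-8, 1], [1, -8]]
Trace = -8 - 8 = -16
Determinant = -8*-8 - (1)^2 = 63
Discriminant = (-16)^2 - 4*63 = 4.0
Eigenvalues: lambda_1 = -9.0, lambda_2 = -7.0
The function is concave.

1


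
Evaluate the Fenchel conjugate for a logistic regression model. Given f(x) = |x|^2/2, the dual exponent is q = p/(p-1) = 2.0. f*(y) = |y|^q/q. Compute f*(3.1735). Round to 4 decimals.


The conjugate exponent q satisfies 1/p + 1/q = 1.
p = 2, so q = 2/(2 - 1) = 2.0
|y|^q = 3.1735^2.0 = 10.0711
f*(3.1735) = 10.0711 / 2.0 = 5.0356


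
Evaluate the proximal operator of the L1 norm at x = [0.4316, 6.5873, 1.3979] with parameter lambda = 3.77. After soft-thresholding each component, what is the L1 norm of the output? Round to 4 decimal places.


Soft-thresholding with lambda = 3.77:
prox(0.4316) = sign(0.4316)*max(|0.4316| - 3.77, 0) = 0.0
prox(6.5873) = sign(6.5873)*max(|6.5873| - 3.77, 0) = 2.8173
prox(1.3979) = sign(1.3979)*max(|1.3979| - 3.77, 0) = 0.0
prox(x) = [0.0, 2.8173, 0.0]
||prox(x)||_1 = 0.0 + 2.8173 + 0.0 = 2.8173


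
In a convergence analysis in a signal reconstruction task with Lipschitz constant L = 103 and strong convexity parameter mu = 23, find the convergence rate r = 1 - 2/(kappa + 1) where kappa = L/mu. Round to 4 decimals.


Step 1: Compute the condition number.
kappa = L/mu = 103/23 = 4.4783
Step 2: Compute the convergence rate.
r = 1 - 2/(kappa + 1) = 1 - 2*mu/(L + mu) = (L - mu)/(L + mu) = 80/126 = 0.6349


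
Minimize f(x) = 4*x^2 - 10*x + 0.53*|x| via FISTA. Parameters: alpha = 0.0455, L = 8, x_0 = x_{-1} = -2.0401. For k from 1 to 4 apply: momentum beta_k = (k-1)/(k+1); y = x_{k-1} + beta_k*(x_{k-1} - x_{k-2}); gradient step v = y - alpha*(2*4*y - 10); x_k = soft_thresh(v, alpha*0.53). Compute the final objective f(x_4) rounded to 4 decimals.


FISTA on f(x) = 4*x^2 - 10*x + 0.53*|x|
L = 8, alpha = 0.0455
Iteration 1: beta = 0.0, y = -2.0401 + 0.0*(-2.0401 + 2.0401) = -2.0401
  grad(y) = -26.3208, v = y - alpha*grad = -0.8425
  prox(v) = soft_thresh(-0.8425, 0.0241) = -0.8184
Iteration 2: beta = 0.3333, y = -0.8184 + 0.3333*(-0.8184 + 2.0401) = -0.4112
  grad(y) = -13.2892, v = y - alpha*grad = 0.1935
  prox(v) = soft_thresh(0.1935, 0.0241) = 0.1694
Iteration 3: beta = 0.5, y = 0.1694 + 0.5*(0.1694 + 0.8184) = 0.6633
  grad(y) = -4.6937, v = y - alpha*grad = 0.8768
  prox(v) = soft_thresh(0.8768, 0.0241) = 0.8527
Iteration 4: beta = 0.6, y = 0.8527 + 0.6*(0.8527 - 0.1694) = 1.2627
  grad(y) = 0.1019, v = y - alpha*grad = 1.2581
  prox(v) = soft_thresh(1.2581, 0.0241) = 1.234
f(x_4) = 4*1.234^2 - 10*1.234 + 0.53*|1.234| = -5.595


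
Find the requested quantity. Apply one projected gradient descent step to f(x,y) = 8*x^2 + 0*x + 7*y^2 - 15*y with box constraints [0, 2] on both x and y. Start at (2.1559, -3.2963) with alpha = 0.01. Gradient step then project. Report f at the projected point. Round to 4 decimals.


Step 1: Compute gradient at (2.1559, -3.2963).
grad_x = 2*8*2.1559 + 0 = 34.4944
grad_y = 2*7*-3.2963 - 15 = -61.1482
Step 2: Gradient step.
x_raw = 2.1559 - 0.01*34.4944 = 1.811
y_raw = -3.2963 - 0.01*-61.1482 = -2.6848
Step 3: Project onto [0, 2].
x_proj = clip(1.811) = 1.811
y_proj = clip(-2.6848) = 0.0
Step 4: Evaluate f.
f(1.811, 0.0) = 26.2365


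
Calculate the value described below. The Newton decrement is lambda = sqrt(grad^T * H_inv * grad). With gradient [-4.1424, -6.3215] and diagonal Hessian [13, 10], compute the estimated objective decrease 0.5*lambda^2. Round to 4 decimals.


Step 1: H is diagonal, so H^(-1) * g = [-0.3186, -0.6322].
Step 2: g^T H^(-1) g = sum_i g_i^2 / H_ii
  = (-4.1424)^2/13 + (-6.3215)^2/10
  = 1.32 + 3.9961 = 5.3161
Step 3: Objective decrease = 0.5 * g^T H^(-1) g = 2.658


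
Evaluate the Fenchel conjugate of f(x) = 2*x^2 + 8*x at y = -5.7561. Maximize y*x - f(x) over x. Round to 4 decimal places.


f*(y) = sup_x {y*x - a*x^2 - b*x} = sup_x {(y-b)*x - a*x^2}
FOC: (y - b) - 2a*x = 0 => x* = (y - b)/(2a)
x* = (-5.7561 - 8)/(2*2) = -3.439
f*(-5.7561) = (y-b)^2/(4a) = (-5.7561 - 8)^2/(4*2)
= 189.2303/8 = 23.6538


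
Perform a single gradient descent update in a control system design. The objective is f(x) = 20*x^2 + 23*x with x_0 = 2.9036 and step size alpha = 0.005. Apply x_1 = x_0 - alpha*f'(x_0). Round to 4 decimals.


We compute the gradient at x_0 and apply the update.
f'(x) = 40*x + 23
f'(2.9036) = 40*2.9036 + 23 = 139.144
x_1 = 2.9036 - 0.005*139.144 = 2.2079


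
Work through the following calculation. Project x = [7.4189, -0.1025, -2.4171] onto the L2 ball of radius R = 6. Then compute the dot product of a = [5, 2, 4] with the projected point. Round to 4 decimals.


Step 1: Compute ||x|| (intermediates to 6 decimals).
||x|| = sqrt(7.4189^2 + (-0.1025)^2 + (-2.4171)^2) = 7.803394
Step 2: Project.
Since ||x|| > R, scale = R/||x|| = 6/7.803394 = 0.768896, proj(x) = scale * x
proj(x) = [5.704363, -0.078812, -1.858499]
Step 3: Dot product.
a^T * proj(x) = 5*5.704363 + 2*(-0.078812) + 4*(-1.858499) = 20.9302


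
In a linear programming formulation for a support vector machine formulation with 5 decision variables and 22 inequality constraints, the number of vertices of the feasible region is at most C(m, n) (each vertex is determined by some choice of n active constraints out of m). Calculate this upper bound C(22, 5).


Each vertex corresponds to some choice of n active constraints out of m, so the number of vertices is at most C(m, n) = m! / (n!(m-n)!).
m = 22, n = 5
Numerator: 22 * 21 * 20 * 19 * 18
Denominator: 5! = 120
C(22, 5) = 26334


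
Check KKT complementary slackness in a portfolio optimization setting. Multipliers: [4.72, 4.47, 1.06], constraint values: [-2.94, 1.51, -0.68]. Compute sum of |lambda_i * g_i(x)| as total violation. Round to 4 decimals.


KKT complementary slackness check:
lambda_1 * g_1 = 4.72 * -2.94 = -13.8768
lambda_2 * g_2 = 4.47 * 1.51 = 6.7497
lambda_3 * g_3 = 1.06 * -0.68 = -0.7208
Total violation = 13.8768 + 6.7497 + 0.7208 = 21.3473


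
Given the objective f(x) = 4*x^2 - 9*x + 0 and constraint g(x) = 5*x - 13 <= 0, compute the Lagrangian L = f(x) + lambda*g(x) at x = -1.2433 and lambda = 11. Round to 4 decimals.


Step 1: Evaluate f(x).
f(-1.2433) = 4*(-1.2433)^2 - 9*(-1.2433) + 0 = 17.3729
Step 2: Evaluate g(x).
g(-1.2433) = 5*-1.2433 - 13 = -19.2165
Step 3: Compute Lagrangian.
L = 17.3729 + 11*-19.2165 = -194.0086


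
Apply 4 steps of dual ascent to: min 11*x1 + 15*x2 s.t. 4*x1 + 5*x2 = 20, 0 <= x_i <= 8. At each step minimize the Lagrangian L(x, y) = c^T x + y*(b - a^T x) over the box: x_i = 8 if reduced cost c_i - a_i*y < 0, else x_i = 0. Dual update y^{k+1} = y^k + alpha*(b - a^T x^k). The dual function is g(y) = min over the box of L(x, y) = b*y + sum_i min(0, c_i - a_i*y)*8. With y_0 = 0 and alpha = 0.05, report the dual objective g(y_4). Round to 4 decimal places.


Dual ascent for LP: min 11*x1 + 15*x2, 4*x1 + 5*x2 = 20, 0 <= x_i <= 8
Step 1: y^k = 0.0, reduced costs: (11.0, 15.0)
  x^k = (0.0, 0.0), subgradient = b - a^T x = 20.0
  y^{k+1} = 0.0 + 0.05*20.0 = 1.0
Step 2: y^k = 1.0, reduced costs: (7.0, 10.0)
  x^k = (0.0, 0.0), subgradient = b - a^T x = 20.0
  y^{k+1} = 1.0 + 0.05*20.0 = 2.0
Step 3: y^k = 2.0, reduced costs: (3.0, 5.0)
  x^k = (0.0, 0.0), subgradient = b - a^T x = 20.0
  y^{k+1} = 2.0 + 0.05*20.0 = 3.0
Step 4: y^k = 3.0, reduced costs: (-1.0, 0.0)
  x^k = (8.0, 0.0), subgradient = b - a^T x = -12.0
  y^{k+1} = 3.0 + 0.05*-12.0 = 2.4
Dual objective at y_4 = 2.4: reduced costs (1.4, 3.0), box minimizer x = (0.0, 0.0)
g(y_4) = b*y + (c1 - a1*y)*x1 + (c2 - a2*y)*x2 = 20*2.4 + 1.4*0.0 + 3.0*0.0 = 48.0 + 0.0 + 0.0 = 48.0


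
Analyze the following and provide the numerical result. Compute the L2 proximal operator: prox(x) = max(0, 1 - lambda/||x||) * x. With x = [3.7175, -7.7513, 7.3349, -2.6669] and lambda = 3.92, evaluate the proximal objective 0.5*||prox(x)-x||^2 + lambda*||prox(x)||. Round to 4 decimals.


Step 1: Compute ||x||.
||x|| = 11.611
Step 2: Compute scaling factor.
scale = max(0, 1 - 3.92/11.611) = 0.6624
Step 3: prox(x) = [2.4624, -5.1344, 4.8586, -1.7665]
||prox(x)|| = 7.691
Step 4: Proximal objective.
0.5*||prox-x||^2 = 7.6832
lambda*||prox|| = 30.1487
Total = 37.832


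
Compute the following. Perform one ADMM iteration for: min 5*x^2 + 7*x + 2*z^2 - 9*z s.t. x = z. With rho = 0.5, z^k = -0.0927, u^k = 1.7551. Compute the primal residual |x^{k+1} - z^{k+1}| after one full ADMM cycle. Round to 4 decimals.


ADMM iteration with rho = 0.5, z^k = -0.0927, u^k = 1.7551
Step 1: x-update.
Minimize 5*x^2 + 7*x + (0.5/2)*(x + 0.0927 + 1.7551)^2
FOC: (2*5 + 0.5)*x = -7 + 0.5*(-0.0927 - 1.7551)
x^{k+1} = -0.7547
Step 2: z-update.
Minimize 2*z^2 - 9*z + (0.5/2)*(-0.7547 - z + 1.7551)^2
FOC: (2*2 + 0.5)*z = 9 + 0.5*(-0.7547 + 1.7551)
z^{k+1} = 2.1112
Step 3: u-update.
u^{k+1} = 1.7551 - 0.7547 - 2.1112 = -1.1107
Step 4: Primal residual = |-0.7547 - 2.1112| = 2.8658


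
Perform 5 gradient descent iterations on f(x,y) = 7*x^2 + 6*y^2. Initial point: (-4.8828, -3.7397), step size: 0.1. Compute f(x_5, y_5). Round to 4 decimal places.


Gradient descent on f(x,y) = 7*x^2 + 6*y^2.
Starting point: (-4.8828, -3.7397), alpha = 0.1
Step 1: grad_x = 2*7*-4.8828 = -68.3592, grad_y = 2*6*-3.7397 = -44.8764
  x_1 = -4.8828 - 0.1*-68.3592 = 1.9531
  y_1 = -3.7397 - 0.1*-44.8764 = 0.7479
Step 2: grad_x = 2*7*1.9531 = 27.3437, grad_y = 2*6*0.7479 = 8.9753
  x_2 = 1.9531 - 0.1*27.3437 = -0.7812
  y_2 = 0.7479 - 0.1*8.9753 = -0.1496
Step 3: grad_x = 2*7*-0.7812 = -10.9375, grad_y = 2*6*-0.1496 = -1.7951
  x_3 = -0.7812 - 0.1*-10.9375 = 0.3125
  y_3 = -0.1496 - 0.1*-1.7951 = 0.0299
Step 4: grad_x = 2*7*0.3125 = 4.375, grad_y = 2*6*0.0299 = 0.359
  x_4 = 0.3125 - 0.1*4.375 = -0.125
  y_4 = 0.0299 - 0.1*0.359 = -0.006
Step 5: grad_x = 2*7*-0.125 = -1.75, grad_y = 2*6*-0.006 = -0.0718
  x_5 = -0.125 - 0.1*-1.75 = 0.05
  y_5 = -0.006 - 0.1*-0.0718 = 0.0012
f(0.05, 0.0012) = 7*0.05^2 + 6*0.0012^2 = 0.0175


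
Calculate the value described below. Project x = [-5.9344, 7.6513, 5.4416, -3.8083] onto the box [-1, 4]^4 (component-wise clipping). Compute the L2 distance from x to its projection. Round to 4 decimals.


Project each component onto [-1, 4].
clip(-5.9344) = -1.0, clip(7.6513) = 4.0, clip(5.4416) = 4.0, clip(-3.8083) = -1.0
Projection = [-1.0, 4.0, 4.0, -1.0]
Squared diffs: [24.3483, 13.332, 2.0782, 7.8865]
Distance = sqrt(47.645) = 6.9025


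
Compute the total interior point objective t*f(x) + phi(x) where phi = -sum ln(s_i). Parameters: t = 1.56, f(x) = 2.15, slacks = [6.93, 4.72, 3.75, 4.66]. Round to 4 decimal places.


Step 1: Compute log-barrier.
ln values: [1.9359, 1.5518, 1.3218, 1.539]
phi = -(1.9359 + 1.5518 + 1.3218 + 1.539) = -6.3484
Step 2: Compute augmented objective.
t*f(x) = 1.56*2.15 = 3.354
Total = 3.354 - 6.3484 = -2.9944


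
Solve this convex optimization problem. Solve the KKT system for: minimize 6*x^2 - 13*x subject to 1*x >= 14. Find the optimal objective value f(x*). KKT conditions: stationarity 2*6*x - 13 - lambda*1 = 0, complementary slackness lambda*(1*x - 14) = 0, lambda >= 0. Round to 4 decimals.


Step 1: Try lambda = 0 (constraint inactive).
x_unc = 13/(2*6) = 1.0833
Check: 1*1.0833 = 1.0833 < 14 -- violated!
Step 2: Constraint must be active: 1*x = 14
x* = 14/1 = 14.0
lambda = (2*6*14.0 - 13)/1 = 155.0
Step 3: Compute optimal value.
f(x*) = 6*14.0^2 - 13*14.0 = 994.0


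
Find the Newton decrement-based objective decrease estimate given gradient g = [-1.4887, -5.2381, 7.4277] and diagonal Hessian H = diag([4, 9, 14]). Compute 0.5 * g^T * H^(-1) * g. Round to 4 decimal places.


Step 1: H is diagonal, so H^(-1) * g = [-0.3722, -0.582, 0.5306].
Step 2: g^T H^(-1) g = sum_i g_i^2 / H_ii
  = (-1.4887)^2/4 + (-5.2381)^2/9 + (7.4277)^2/14
  = 0.5541 + 3.0486 + 3.9408 = 7.5435
Step 3: Objective decrease = 0.5 * g^T H^(-1) g = 3.7717


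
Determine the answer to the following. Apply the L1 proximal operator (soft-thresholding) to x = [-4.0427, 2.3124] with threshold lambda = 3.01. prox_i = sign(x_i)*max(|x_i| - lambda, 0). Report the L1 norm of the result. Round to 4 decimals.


Soft-thresholding with lambda = 3.01:
prox(-4.0427) = sign(-4.0427)*max(|-4.0427| - 3.01, 0) = -1.0327
prox(2.3124) = sign(2.3124)*max(|2.3124| - 3.01, 0) = 0.0
prox(x) = [-1.0327, 0.0]
||prox(x)||_1 = 1.0327 + 0.0 = 1.0327


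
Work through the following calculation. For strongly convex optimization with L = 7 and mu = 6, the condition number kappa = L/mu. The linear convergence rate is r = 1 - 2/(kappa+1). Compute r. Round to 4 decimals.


Step 1: Compute the condition number.
kappa = L/mu = 7/6 = 1.1667
Step 2: Compute the convergence rate.
r = 1 - 2/(kappa + 1) = 1 - 2*mu/(L + mu) = (L - mu)/(L + mu) = 1/13 = 0.0769


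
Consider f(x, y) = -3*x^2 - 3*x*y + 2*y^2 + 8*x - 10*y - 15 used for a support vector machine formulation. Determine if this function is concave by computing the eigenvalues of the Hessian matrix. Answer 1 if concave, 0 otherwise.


The Hessian of f(x,y) = -3*x^2 - 3*x*y + 2*y^2 + 8*x - 10*y - 15 is:
H = [[-6, -3], [-3, 4]]
Trace = -6 + 4 = -2
Determinant = -6*4 - (-3)^2 = -33
Discriminant = (-2)^2 - 4*-33 = 136.0
Eigenvalues: lambda_1 = -6.831, lambda_2 = 4.831
The function is not concave.

0


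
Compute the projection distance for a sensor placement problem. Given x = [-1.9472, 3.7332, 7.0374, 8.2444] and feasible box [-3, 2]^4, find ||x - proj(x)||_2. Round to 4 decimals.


Project each component onto [-3, 2].
clip(-1.9472) = -1.9472, clip(3.7332) = 2.0, clip(7.0374) = 2.0, clip(8.2444) = 2.0
Projection = [-1.9472, 2.0, 2.0, 2.0]
Squared diffs: [0.0, 3.004, 25.3754, 38.9925]
Distance = sqrt(67.3719) = 8.208


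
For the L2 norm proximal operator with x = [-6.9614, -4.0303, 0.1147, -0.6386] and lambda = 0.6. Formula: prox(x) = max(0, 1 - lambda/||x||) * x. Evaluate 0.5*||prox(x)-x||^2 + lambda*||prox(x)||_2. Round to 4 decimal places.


Step 1: Compute ||x||.
||x|| = 8.07
Step 2: Compute scaling factor.
scale = max(0, 1 - 0.6/8.07) = 0.9257
Step 3: prox(x) = [-6.4438, -3.7307, 0.1062, -0.5911]
||prox(x)|| = 7.47
Step 4: Proximal objective.
0.5*||prox-x||^2 = 0.18
lambda*||prox|| = 4.482
Total = 4.662


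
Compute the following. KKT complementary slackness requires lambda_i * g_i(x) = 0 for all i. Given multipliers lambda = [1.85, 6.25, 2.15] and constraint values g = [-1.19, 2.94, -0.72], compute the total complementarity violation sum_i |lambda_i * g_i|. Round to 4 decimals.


KKT complementary slackness check:
lambda_1 * g_1 = 1.85 * -1.19 = -2.2015
lambda_2 * g_2 = 6.25 * 2.94 = 18.375
lambda_3 * g_3 = 2.15 * -0.72 = -1.548
Total violation = 2.2015 + 18.375 + 1.548 = 22.1245


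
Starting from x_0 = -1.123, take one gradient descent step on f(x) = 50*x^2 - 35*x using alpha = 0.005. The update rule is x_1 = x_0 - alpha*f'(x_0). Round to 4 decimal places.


We compute the gradient at x_0 and apply the update.
f'(x) = 100*x - 35
f'(-1.123) = 100*-1.123 - 35 = -147.3
x_1 = -1.123 - 0.005*-147.3 = -0.3865


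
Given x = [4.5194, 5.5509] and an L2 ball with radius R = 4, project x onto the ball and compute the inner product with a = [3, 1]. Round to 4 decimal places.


Step 1: Compute ||x|| (intermediates to 6 decimals).
||x|| = sqrt(4.5194^2 + 5.5509^2) = 7.158035
Step 2: Project.
Since ||x|| > R, scale = R/||x|| = 4/7.158035 = 0.558813, proj(x) = scale * x
proj(x) = [2.525499, 3.101915]
Step 3: Dot product.
a^T * proj(x) = 3*2.525499 + 1*3.101915 = 10.6784


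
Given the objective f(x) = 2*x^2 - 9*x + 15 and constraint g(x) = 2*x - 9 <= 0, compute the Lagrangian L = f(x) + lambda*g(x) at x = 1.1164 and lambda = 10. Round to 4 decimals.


Step 1: Evaluate f(x).
f(1.1164) = 2*1.1164^2 - 9*1.1164 + 15 = 7.4451
Step 2: Evaluate g(x).
g(1.1164) = 2*1.1164 - 9 = -6.7672
Step 3: Compute Lagrangian.
L = 7.4451 + 10*-6.7672 = -60.2269


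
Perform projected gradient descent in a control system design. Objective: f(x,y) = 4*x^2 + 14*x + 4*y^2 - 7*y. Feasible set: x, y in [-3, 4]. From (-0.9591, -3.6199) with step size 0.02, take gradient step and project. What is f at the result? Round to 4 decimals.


Step 1: Compute gradient at (-0.9591, -3.6199).
grad_x = 2*4*-0.9591 + 14 = 6.3272
grad_y = 2*4*-3.6199 - 7 = -35.9592
Step 2: Gradient step.
x_raw = -0.9591 - 0.02*6.3272 = -1.0856
y_raw = -3.6199 - 0.02*-35.9592 = -2.9007
Step 3: Project onto [-3, 4].
x_proj = clip(-1.0856) = -1.0856
y_proj = clip(-2.9007) = -2.9007
Step 4: Evaluate f.
f(-1.0856, -2.9007) = 43.4771


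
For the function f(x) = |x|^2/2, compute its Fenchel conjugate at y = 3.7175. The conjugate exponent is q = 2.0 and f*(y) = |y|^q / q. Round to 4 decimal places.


The conjugate exponent q satisfies 1/p + 1/q = 1.
p = 2, so q = 2/(2 - 1) = 2.0
|y|^q = 3.7175^2.0 = 13.8198
f*(3.7175) = 13.8198 / 2.0 = 6.9099


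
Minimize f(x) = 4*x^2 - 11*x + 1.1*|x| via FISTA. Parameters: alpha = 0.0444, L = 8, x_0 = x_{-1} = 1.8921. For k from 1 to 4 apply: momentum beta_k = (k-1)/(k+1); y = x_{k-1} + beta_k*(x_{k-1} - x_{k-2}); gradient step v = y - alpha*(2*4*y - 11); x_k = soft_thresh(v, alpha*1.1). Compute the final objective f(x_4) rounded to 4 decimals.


FISTA on f(x) = 4*x^2 - 11*x + 1.1*|x|
L = 8, alpha = 0.0444
Iteration 1: beta = 0.0, y = 1.8921 + 0.0*(1.8921 - 1.8921) = 1.8921
  grad(y) = 4.1368, v = y - alpha*grad = 1.7084
  prox(v) = soft_thresh(1.7084, 0.0488) = 1.6596
Iteration 2: beta = 0.3333, y = 1.6596 + 0.3333*(1.6596 - 1.8921) = 1.5821
  grad(y) = 1.6567, v = y - alpha*grad = 1.5085
  prox(v) = soft_thresh(1.5085, 0.0488) = 1.4597
Iteration 3: beta = 0.5, y = 1.4597 + 0.5*(1.4597 - 1.6596) = 1.3597
  grad(y) = -0.1221, v = y - alpha*grad = 1.3652
  prox(v) = soft_thresh(1.3652, 0.0488) = 1.3163
Iteration 4: beta = 0.6, y = 1.3163 + 0.6*(1.3163 - 1.4597) = 1.2303
  grad(y) = -1.1576, v = y - alpha*grad = 1.2817
  prox(v) = soft_thresh(1.2817, 0.0488) = 1.2329
f(x_4) = 4*1.2329^2 - 11*1.2329 + 1.1*|1.2329| = -6.1255


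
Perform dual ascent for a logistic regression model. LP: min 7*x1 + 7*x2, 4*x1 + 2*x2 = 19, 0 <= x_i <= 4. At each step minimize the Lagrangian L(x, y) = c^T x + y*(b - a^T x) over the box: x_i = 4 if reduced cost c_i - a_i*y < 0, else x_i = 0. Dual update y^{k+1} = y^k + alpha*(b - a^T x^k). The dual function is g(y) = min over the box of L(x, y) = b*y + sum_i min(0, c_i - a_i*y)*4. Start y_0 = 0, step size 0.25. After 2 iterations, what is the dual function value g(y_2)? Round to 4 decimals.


Dual ascent for LP: min 7*x1 + 7*x2, 4*x1 + 2*x2 = 19, 0 <= x_i <= 4
Step 1: y^k = 0.0, reduced costs: (7.0, 7.0)
  x^k = (0.0, 0.0), subgradient = b - a^T x = 19.0
  y^{k+1} = 0.0 + 0.25*19.0 = 4.75
Step 2: y^k = 4.75, reduced costs: (-12.0, -2.5)
  x^k = (4.0, 4.0), subgradient = b - a^T x = -5.0
  y^{k+1} = 4.75 + 0.25*-5.0 = 3.5
Dual objective at y_2 = 3.5: reduced costs (-7.0, 0.0), box minimizer x = (4.0, 0.0)
g(y_2) = b*y + (c1 - a1*y)*x1 + (c2 - a2*y)*x2 = 19*3.5 + (-7.0)*4.0 + 0.0*0.0 = 66.5 - 28.0 + 0.0 = 38.5


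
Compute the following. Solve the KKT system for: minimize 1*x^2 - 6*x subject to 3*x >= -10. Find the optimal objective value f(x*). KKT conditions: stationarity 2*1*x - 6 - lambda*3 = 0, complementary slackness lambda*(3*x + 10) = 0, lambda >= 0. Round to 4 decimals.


Step 1: Try lambda = 0 (constraint inactive).
Stationarity: 2*1*x - 6 = 0
x* = 6/(2*1) = 3.0
Check constraint: 3*3.0 = 9.0 >= -10 -- satisfied.
Step 2: Compute optimal value.
f(x*) = 1*3.0^2 - 6*3.0 = -9.0


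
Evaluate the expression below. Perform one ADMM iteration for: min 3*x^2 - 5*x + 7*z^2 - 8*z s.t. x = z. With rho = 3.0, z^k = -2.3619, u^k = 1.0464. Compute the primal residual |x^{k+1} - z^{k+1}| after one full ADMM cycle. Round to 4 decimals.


ADMM iteration with rho = 3.0, z^k = -2.3619, u^k = 1.0464
Step 1: x-update.
Minimize 3*x^2 - 5*x + (3.0/2)*(x + 2.3619 + 1.0464)^2
FOC: (2*3 + 3.0)*x = 5 + 3.0*(-2.3619 - 1.0464)
x^{k+1} = -0.5805
Step 2: z-update.
Minimize 7*z^2 - 8*z + (3.0/2)*(-0.5805 - z + 1.0464)^2
FOC: (2*7 + 3.0)*z = 8 + 3.0*(-0.5805 + 1.0464)
z^{k+1} = 0.5528
Step 3: u-update.
u^{k+1} = 1.0464 - 0.5805 - 0.5528 = -0.0869
Step 4: Primal residual = |-0.5805 - 0.5528| = 1.1333


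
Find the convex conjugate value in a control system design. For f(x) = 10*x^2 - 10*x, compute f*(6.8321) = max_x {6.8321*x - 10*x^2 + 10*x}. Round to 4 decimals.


f*(y) = sup_x {y*x - a*x^2 - b*x} = sup_x {(y-b)*x - a*x^2}
FOC: (y - b) - 2a*x = 0 => x* = (y - b)/(2a)
x* = (6.8321 + 10)/(2*10) = 0.8416
f*(6.8321) = (y-b)^2/(4a) = (6.8321 + 10)^2/(4*10)
= 283.3196/40 = 7.083


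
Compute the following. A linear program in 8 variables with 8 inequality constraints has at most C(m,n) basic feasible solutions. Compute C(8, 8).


Each vertex corresponds to some choice of n active constraints out of m, so the number of vertices is at most C(m, n) = m! / (n!(m-n)!).
m = 8, n = 8
Numerator: 8 * 7 * 6 * 5 * 4 * 3 * 2 * 1
Denominator: 8! = 40320
C(8, 8) = 1


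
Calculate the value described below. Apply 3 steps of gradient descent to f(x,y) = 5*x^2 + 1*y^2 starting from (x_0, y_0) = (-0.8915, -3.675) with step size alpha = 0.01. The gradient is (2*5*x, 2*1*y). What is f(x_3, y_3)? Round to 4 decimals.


Gradient descent on f(x,y) = 5*x^2 + 1*y^2.
Starting point: (-0.8915, -3.675), alpha = 0.01
Step 1: grad_x = 2*5*-0.8915 = -8.915, grad_y = 2*1*-3.675 = -7.35
  x_1 = -0.8915 - 0.01*-8.915 = -0.8024
  y_1 = -3.675 - 0.01*-7.35 = -3.6015
Step 2: grad_x = 2*5*-0.8024 = -8.0235, grad_y = 2*1*-3.6015 = -7.203
  x_2 = -0.8024 - 0.01*-8.0235 = -0.7221
  y_2 = -3.6015 - 0.01*-7.203 = -3.5295
Step 3: grad_x = 2*5*-0.7221 = -7.2212, grad_y = 2*1*-3.5295 = -7.0589
  x_3 = -0.7221 - 0.01*-7.2212 = -0.6499
  y_3 = -3.5295 - 0.01*-7.0589 = -3.4589
f(-0.6499, -3.4589) = 5*(-0.6499)^2 + 1*(-3.4589)^2 = 14.0757


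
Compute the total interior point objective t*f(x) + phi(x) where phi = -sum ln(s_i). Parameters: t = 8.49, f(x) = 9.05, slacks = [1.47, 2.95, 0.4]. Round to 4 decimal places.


Step 1: Compute log-barrier.
ln values: [0.3853, 1.0818, -0.9163]
phi = -(0.3853 + 1.0818 - 0.9163) = -0.5508
Step 2: Compute augmented objective.
t*f(x) = 8.49*9.05 = 76.8345
Total = 76.8345 - 0.5508 = 76.2837


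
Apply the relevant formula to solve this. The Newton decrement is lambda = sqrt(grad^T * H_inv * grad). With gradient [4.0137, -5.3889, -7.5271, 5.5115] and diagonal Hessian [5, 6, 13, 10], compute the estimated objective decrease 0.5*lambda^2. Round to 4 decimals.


Step 1: H is diagonal, so H^(-1) * g = [0.8027, -0.8982, -0.579, 0.5512].
Step 2: g^T H^(-1) g = sum_i g_i^2 / H_ii
  = (4.0137)^2/5 + (-5.3889)^2/6 + (-7.5271)^2/13 + (5.5115)^2/10
  = 3.222 + 4.84 + 4.3582 + 3.0377 = 15.4579
Step 3: Objective decrease = 0.5 * g^T H^(-1) g = 7.729


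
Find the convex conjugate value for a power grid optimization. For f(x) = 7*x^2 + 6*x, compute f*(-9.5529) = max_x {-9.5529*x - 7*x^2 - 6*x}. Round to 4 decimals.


f*(y) = sup_x {y*x - a*x^2 - b*x} = sup_x {(y-b)*x - a*x^2}
FOC: (y - b) - 2a*x = 0 => x* = (y - b)/(2a)
x* = (-9.5529 - 6)/(2*7) = -1.1109
f*(-9.5529) = (y-b)^2/(4a) = (-9.5529 - 6)^2/(4*7)
= 241.8927/28 = 8.639


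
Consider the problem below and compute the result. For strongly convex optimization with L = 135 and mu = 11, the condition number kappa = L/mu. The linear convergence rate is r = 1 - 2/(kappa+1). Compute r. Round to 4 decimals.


Step 1: Compute the condition number.
kappa = L/mu = 135/11 = 12.2727
Step 2: Compute the convergence rate.
r = 1 - 2/(kappa + 1) = 1 - 2*mu/(L + mu) = (L - mu)/(L + mu) = 124/146 = 0.8493


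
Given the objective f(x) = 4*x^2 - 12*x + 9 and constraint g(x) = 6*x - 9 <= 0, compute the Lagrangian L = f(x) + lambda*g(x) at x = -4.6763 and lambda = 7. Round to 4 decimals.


Step 1: Evaluate f(x).
f(-4.6763) = 4*(-4.6763)^2 - 12*(-4.6763) + 9 = 152.5867
Step 2: Evaluate g(x).
g(-4.6763) = 6*-4.6763 - 9 = -37.0578
Step 3: Compute Lagrangian.
L = 152.5867 + 7*-37.0578 = -106.8179


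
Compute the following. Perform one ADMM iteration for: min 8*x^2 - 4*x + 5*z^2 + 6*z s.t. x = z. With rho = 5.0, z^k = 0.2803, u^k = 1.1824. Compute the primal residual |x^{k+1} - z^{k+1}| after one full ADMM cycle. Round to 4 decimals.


ADMM iteration with rho = 5.0, z^k = 0.2803, u^k = 1.1824
Step 1: x-update.
Minimize 8*x^2 - 4*x + (5.0/2)*(x - 0.2803 + 1.1824)^2
FOC: (2*8 + 5.0)*x = 4 + 5.0*(0.2803 - 1.1824)
x^{k+1} = -0.0243
Step 2: z-update.
Minimize 5*z^2 + 6*z + (5.0/2)*(-0.0243 - z + 1.1824)^2
FOC: (2*5 + 5.0)*z = -6 + 5.0*(-0.0243 + 1.1824)
z^{k+1} = -0.014
Step 3: u-update.
u^{k+1} = 1.1824 - 0.0243 + 0.014 = 1.1721
Step 4: Primal residual = |-0.0243 + 0.014| = 0.0103


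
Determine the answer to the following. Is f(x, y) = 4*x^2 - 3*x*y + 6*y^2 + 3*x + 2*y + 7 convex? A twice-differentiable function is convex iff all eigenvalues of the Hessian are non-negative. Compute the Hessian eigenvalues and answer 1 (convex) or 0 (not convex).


The Hessian of f(x,y) = 4*x^2 - 3*x*y + 6*y^2 + 3*x + 2*y + 7 is:
H = [[8, -3], [-3, 12]]
Trace = 8 + 12 = 20
Determinant = 8*12 - (-3)^2 = 87
Discriminant = (20)^2 - 4*87 = 52.0
Eigenvalues: lambda_1 = 6.3944, lambda_2 = 13.6056
The function is convex.

1


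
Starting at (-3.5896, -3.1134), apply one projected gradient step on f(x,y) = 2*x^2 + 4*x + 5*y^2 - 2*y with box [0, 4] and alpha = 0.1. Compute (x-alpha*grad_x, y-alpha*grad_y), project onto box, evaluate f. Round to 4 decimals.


Step 1: Compute gradient at (-3.5896, -3.1134).
grad_x = 2*2*-3.5896 + 4 = -10.3584
grad_y = 2*5*-3.1134 - 2 = -33.134
Step 2: Gradient step.
x_raw = -3.5896 - 0.1*-10.3584 = -2.5538
y_raw = -3.1134 - 0.1*-33.134 = 0.2
Step 3: Project onto [0, 4].
x_proj = clip(-2.5538) = 0.0
y_proj = clip(0.2) = 0.2
Step 4: Evaluate f.
f(0.0, 0.2) = -0.2


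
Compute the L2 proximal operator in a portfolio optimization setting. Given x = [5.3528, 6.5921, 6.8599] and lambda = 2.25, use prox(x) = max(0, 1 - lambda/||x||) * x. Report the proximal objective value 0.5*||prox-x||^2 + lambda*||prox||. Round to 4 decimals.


Step 1: Compute ||x||.
||x|| = 10.9163
Step 2: Compute scaling factor.
scale = max(0, 1 - 2.25/10.9163) = 0.7939
Step 3: prox(x) = [4.2495, 5.2334, 5.446]
||prox(x)|| = 8.6663
Step 4: Proximal objective.
0.5*||prox-x||^2 = 2.5313
lambda*||prox|| = 19.4992
Total = 22.0305


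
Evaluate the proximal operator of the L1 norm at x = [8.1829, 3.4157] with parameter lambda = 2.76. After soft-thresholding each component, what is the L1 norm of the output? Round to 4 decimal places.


Soft-thresholding with lambda = 2.76:
prox(8.1829) = sign(8.1829)*max(|8.1829| - 2.76, 0) = 5.4229
prox(3.4157) = sign(3.4157)*max(|3.4157| - 2.76, 0) = 0.6557
prox(x) = [5.4229, 0.6557]
||prox(x)||_1 = 5.4229 + 0.6557 = 6.0786


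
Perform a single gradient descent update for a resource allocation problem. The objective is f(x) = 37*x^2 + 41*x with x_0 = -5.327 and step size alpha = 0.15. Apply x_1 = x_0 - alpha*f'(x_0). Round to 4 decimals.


We compute the gradient at x_0 and apply the update.
f'(x) = 74*x + 41
f'(-5.327) = 74*-5.327 + 41 = -353.198
x_1 = -5.327 - 0.15*-353.198 = 47.6527


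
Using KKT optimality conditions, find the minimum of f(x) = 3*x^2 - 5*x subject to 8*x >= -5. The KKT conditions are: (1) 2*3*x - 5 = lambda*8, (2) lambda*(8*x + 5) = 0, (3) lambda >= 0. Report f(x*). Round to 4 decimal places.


Step 1: Try lambda = 0 (constraint inactive).
Stationarity: 2*3*x - 5 = 0
x* = 5/(2*3) = 5/6 = 0.8333 (rounded; the exact value 5/6 is used below)
Check constraint: 8*0.8333 = 6.6664 >= -5 -- satisfied.
Step 2: Compute optimal value.
f(x*) = 3*(5/6)^2 - 5*(5/6) = -2.0833


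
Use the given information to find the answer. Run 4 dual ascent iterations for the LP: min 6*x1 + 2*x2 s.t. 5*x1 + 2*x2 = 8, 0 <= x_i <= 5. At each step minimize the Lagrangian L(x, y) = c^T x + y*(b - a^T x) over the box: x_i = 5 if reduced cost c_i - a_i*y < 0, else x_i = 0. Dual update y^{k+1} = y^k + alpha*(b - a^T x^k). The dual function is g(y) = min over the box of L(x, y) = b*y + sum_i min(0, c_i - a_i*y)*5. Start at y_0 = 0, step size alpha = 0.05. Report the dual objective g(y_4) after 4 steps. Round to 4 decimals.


Dual ascent for LP: min 6*x1 + 2*x2, 5*x1 + 2*x2 = 8, 0 <= x_i <= 5
Step 1: y^k = 0.0, reduced costs: (6.0, 2.0)
  x^k = (0.0, 0.0), subgradient = b - a^T x = 8.0
  y^{k+1} = 0.0 + 0.05*8.0 = 0.4
Step 2: y^k = 0.4, reduced costs: (4.0, 1.2)
  x^k = (0.0, 0.0), subgradient = b - a^T x = 8.0
  y^{k+1} = 0.4 + 0.05*8.0 = 0.8
Step 3: y^k = 0.8, reduced costs: (2.0, 0.4)
  x^k = (0.0, 0.0), subgradient = b - a^T x = 8.0
  y^{k+1} = 0.8 + 0.05*8.0 = 1.2
Step 4: y^k = 1.2, reduced costs: (0.0, -0.4)
  x^k = (0.0, 5.0), subgradient = b - a^T x = -2.0
  y^{k+1} = 1.2 + 0.05*-2.0 = 1.1
Dual objective at y_4 = 1.1: reduced costs (0.5, -0.2), box minimizer x = (0.0, 5.0)
g(y_4) = b*y + (c1 - a1*y)*x1 + (c2 - a2*y)*x2 = 8*1.1 + 0.5*0.0 + (-0.2)*5.0 = 8.8 + 0.0 - 1.0 = 7.8


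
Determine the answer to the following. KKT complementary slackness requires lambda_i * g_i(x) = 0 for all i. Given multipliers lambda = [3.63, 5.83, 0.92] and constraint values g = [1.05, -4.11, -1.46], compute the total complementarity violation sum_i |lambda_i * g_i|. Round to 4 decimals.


KKT complementary slackness check:
lambda_1 * g_1 = 3.63 * 1.05 = 3.8115
lambda_2 * g_2 = 5.83 * -4.11 = -23.9613
lambda_3 * g_3 = 0.92 * -1.46 = -1.3432
Total violation = 3.8115 + 23.9613 + 1.3432 = 29.116


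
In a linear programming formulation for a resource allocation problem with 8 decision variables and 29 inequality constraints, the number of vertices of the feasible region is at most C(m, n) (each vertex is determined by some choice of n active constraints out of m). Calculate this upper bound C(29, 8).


Each vertex corresponds to some choice of n active constraints out of m, so the number of vertices is at most C(m, n) = m! / (n!(m-n)!).
m = 29, n = 8
Numerator: 29 * 28 * 27 * 26 * 25 * 24 * 23 * 22
Denominator: 8! = 40320
C(29, 8) = 4292145


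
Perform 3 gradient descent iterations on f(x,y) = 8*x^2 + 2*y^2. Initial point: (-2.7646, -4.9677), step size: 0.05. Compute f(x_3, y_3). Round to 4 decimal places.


Gradient descent on f(x,y) = 8*x^2 + 2*y^2.
Starting point: (-2.7646, -4.9677), alpha = 0.05
Step 1: grad_x = 2*8*-2.7646 = -44.2336, grad_y = 2*2*-4.9677 = -19.8708
  x_1 = -2.7646 - 0.05*-44.2336 = -0.5529
  y_1 = -4.9677 - 0.05*-19.8708 = -3.9742
Step 2: grad_x = 2*8*-0.5529 = -8.8467, grad_y = 2*2*-3.9742 = -15.8966
  x_2 = -0.5529 - 0.05*-8.8467 = -0.1106
  y_2 = -3.9742 - 0.05*-15.8966 = -3.1793
Step 3: grad_x = 2*8*-0.1106 = -1.7693, grad_y = 2*2*-3.1793 = -12.7173
  x_3 = -0.1106 - 0.05*-1.7693 = -0.0221
  y_3 = -3.1793 - 0.05*-12.7173 = -2.5435
f(-0.0221, -2.5435) = 8*(-0.0221)^2 + 2*(-2.5435)^2 = 12.9423


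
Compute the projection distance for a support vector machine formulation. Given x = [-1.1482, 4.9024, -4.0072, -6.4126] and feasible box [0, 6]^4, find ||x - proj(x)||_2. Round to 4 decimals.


Project each component onto [0, 6].
clip(-1.1482) = 0.0, clip(4.9024) = 4.9024, clip(-4.0072) = 0.0, clip(-6.4126) = 0.0
Projection = [0.0, 4.9024, 0.0, 0.0]
Squared diffs: [1.3184, 0.0, 16.0577, 41.1214]
Distance = sqrt(58.4975) = 7.6484


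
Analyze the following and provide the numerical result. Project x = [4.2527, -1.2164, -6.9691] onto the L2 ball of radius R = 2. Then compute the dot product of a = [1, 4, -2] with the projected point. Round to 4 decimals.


Step 1: Compute ||x|| (intermediates to 6 decimals).
||x|| = sqrt(4.2527^2 + (-1.2164)^2 + (-6.9691)^2) = 8.254298
Step 2: Project.
Since ||x|| > R, scale = R/||x|| = 2/8.254298 = 0.242298, proj(x) = scale * x
proj(x) = [1.030421, -0.294731, -1.688599]
Step 3: Dot product.
a^T * proj(x) = 1*1.030421 + 4*(-0.294731) - 2*(-1.688599) = 3.2287


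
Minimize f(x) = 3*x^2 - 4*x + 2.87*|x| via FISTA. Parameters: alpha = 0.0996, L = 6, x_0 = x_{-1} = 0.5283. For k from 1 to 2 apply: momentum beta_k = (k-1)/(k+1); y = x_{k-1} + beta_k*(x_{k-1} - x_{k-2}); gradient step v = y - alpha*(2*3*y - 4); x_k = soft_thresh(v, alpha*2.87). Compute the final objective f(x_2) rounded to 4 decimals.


FISTA on f(x) = 3*x^2 - 4*x + 2.87*|x|
L = 6, alpha = 0.0996
Iteration 1: beta = 0.0, y = 0.5283 + 0.0*(0.5283 - 0.5283) = 0.5283
  grad(y) = -0.8302, v = y - alpha*grad = 0.611
  prox(v) = soft_thresh(0.611, 0.2859) = 0.3251
Iteration 2: beta = 0.3333, y = 0.3251 + 0.3333*(0.3251 - 0.5283) = 0.2574
  grad(y) = -2.4555, v = y - alpha*grad = 0.502
  prox(v) = soft_thresh(0.502, 0.2859) = 0.2161
f(x_2) = 3*0.2161^2 - 4*0.2161 + 2.87*|0.2161| = -0.1041


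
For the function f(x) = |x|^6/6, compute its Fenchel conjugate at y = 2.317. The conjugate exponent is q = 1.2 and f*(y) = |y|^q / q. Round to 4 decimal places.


The conjugate exponent q satisfies 1/p + 1/q = 1.
p = 6, so q = 6/(6 - 1) = 1.2
|y|^q = 2.317^1.2 = 2.741
f*(2.317) = 2.741 / 1.2 = 2.2842


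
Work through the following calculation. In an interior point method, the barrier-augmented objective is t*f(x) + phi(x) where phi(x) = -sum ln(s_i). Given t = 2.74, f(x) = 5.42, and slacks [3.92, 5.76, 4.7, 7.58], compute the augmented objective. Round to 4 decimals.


Step 1: Compute log-barrier.
ln values: [1.3661, 1.7509, 1.5476, 2.0255]
phi = -(1.3661 + 1.7509 + 1.5476 + 2.0255) = -6.6901
Step 2: Compute augmented objective.
t*f(x) = 2.74*5.42 = 14.8508
Total = 14.8508 - 6.6901 = 8.1607


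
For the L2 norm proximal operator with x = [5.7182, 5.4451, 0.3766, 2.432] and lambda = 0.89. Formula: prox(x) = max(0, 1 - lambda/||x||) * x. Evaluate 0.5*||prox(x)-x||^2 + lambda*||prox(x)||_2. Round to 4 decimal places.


Step 1: Compute ||x||.
||x|| = 8.2706
Step 2: Compute scaling factor.
scale = max(0, 1 - 0.89/8.2706) = 0.8924
Step 3: prox(x) = [5.1029, 4.8592, 0.3361, 2.1703]
||prox(x)|| = 7.3806
Step 4: Proximal objective.
0.5*||prox-x||^2 = 0.3961
lambda*||prox|| = 6.5687
Total = 6.9648


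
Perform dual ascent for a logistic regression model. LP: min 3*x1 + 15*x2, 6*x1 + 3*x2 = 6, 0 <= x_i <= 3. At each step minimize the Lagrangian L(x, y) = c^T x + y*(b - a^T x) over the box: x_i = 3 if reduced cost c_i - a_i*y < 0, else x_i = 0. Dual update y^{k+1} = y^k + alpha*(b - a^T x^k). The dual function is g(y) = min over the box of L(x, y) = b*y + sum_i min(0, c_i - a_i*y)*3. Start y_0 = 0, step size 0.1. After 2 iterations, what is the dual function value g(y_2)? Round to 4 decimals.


Dual ascent for LP: min 3*x1 + 15*x2, 6*x1 + 3*x2 = 6, 0 <= x_i <= 3
Step 1: y^k = 0.0, reduced costs: (3.0, 15.0)
  x^k = (0.0, 0.0), subgradient = b - a^T x = 6.0
  y^{k+1} = 0.0 + 0.1*6.0 = 0.6
Step 2: y^k = 0.6, reduced costs: (-0.6, 13.2)
  x^k = (3.0, 0.0), subgradient = b - a^T x = -12.0
  y^{k+1} = 0.6 + 0.1*-12.0 = -0.6
Dual objective at y_2 = -0.6: reduced costs (6.6, 16.8), box minimizer x = (0.0, 0.0)
g(y_2) = b*y + (c1 - a1*y)*x1 + (c2 - a2*y)*x2 = 6*(-0.6) + 6.6*0.0 + 16.8*0.0 = -3.6 + 0.0 + 0.0 = -3.6


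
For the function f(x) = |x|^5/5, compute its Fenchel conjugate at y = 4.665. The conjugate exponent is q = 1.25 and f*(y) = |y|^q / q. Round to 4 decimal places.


The conjugate exponent q satisfies 1/p + 1/q = 1.
p = 5, so q = 5/(5 - 1) = 1.25
|y|^q = 4.665^1.25 = 6.8559
f*(4.665) = 6.8559 / 1.25 = 5.4847


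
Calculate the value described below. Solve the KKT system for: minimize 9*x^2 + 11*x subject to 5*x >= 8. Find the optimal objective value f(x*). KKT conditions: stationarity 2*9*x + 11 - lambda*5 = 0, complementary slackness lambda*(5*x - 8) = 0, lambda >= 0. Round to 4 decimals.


Step 1: Try lambda = 0 (constraint inactive).
x_unc = -11/(2*9) = -0.6111
Check: 5*-0.6111 = -3.0555 < 8 -- violated!
Step 2: Constraint must be active: 5*x = 8
x* = 8/5 = 1.6
lambda = (2*9*1.6 + 11)/5 = 7.96
Step 3: Compute optimal value.
f(x*) = 9*1.6^2 + 11*1.6 = 40.64


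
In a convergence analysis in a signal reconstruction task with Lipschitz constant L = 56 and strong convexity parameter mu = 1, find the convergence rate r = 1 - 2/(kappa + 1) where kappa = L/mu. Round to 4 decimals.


Step 1: Compute the condition number.
kappa = L/mu = 56/1 = 56.0
Step 2: Compute the convergence rate.
r = 1 - 2/(kappa + 1) = 1 - 2*mu/(L + mu) = (L - mu)/(L + mu) = 55/57 = 0.9649
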